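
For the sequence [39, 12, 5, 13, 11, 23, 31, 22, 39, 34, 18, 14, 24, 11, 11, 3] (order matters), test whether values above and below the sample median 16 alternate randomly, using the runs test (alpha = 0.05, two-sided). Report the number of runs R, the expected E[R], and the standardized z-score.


Step 1: Compute median = 16; label A = above, B = below.
Labels in order: ABBBBAAAAAABABBB  (n_A = 8, n_B = 8)
Step 2: Count runs R = 6.
Step 3: Under H0 (random ordering), E[R] = 2*n_A*n_B/(n_A+n_B) + 1 = 2*8*8/16 + 1 = 9.0000.
        Var[R] = 2*n_A*n_B*(2*n_A*n_B - n_A - n_B) / ((n_A+n_B)^2 * (n_A+n_B-1)) = 14336/3840 = 3.7333.
        SD[R] = 1.9322.
Step 4: Continuity-corrected z = (R + 0.5 - E[R]) / SD[R] = (6 + 0.5 - 9.0000) / 1.9322 = -1.2939.
Step 5: Two-sided p-value via normal approximation = 2*(1 - Phi(|z|)) = 0.195709.
Step 6: alpha = 0.05. fail to reject H0.

R = 6, z = -1.2939, p = 0.195709, fail to reject H0.


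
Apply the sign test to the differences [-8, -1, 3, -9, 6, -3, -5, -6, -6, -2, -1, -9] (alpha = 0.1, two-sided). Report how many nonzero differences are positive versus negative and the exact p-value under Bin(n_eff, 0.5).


Step 1: Discard zero differences. Original n = 12; n_eff = number of nonzero differences = 12.
Nonzero differences (with sign): -8, -1, +3, -9, +6, -3, -5, -6, -6, -2, -1, -9
Step 2: Count signs: positive = 2, negative = 10.
Step 3: Under H0: P(positive) = 0.5, so the number of positives S ~ Bin(12, 0.5).
Step 4: Two-sided exact p-value = sum of Bin(12,0.5) probabilities at or below the observed probability = 0.038574.
Step 5: alpha = 0.1. reject H0.

n_eff = 12, pos = 2, neg = 10, p = 0.038574, reject H0.


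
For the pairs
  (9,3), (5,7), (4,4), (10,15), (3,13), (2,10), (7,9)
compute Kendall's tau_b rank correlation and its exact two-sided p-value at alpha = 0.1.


Step 1: Enumerate the 21 unordered pairs (i,j) with i<j and classify each by sign(x_j-x_i) * sign(y_j-y_i).
  (1,2):dx=-4,dy=+4->D; (1,3):dx=-5,dy=+1->D; (1,4):dx=+1,dy=+12->C; (1,5):dx=-6,dy=+10->D
  (1,6):dx=-7,dy=+7->D; (1,7):dx=-2,dy=+6->D; (2,3):dx=-1,dy=-3->C; (2,4):dx=+5,dy=+8->C
  (2,5):dx=-2,dy=+6->D; (2,6):dx=-3,dy=+3->D; (2,7):dx=+2,dy=+2->C; (3,4):dx=+6,dy=+11->C
  (3,5):dx=-1,dy=+9->D; (3,6):dx=-2,dy=+6->D; (3,7):dx=+3,dy=+5->C; (4,5):dx=-7,dy=-2->C
  (4,6):dx=-8,dy=-5->C; (4,7):dx=-3,dy=-6->C; (5,6):dx=-1,dy=-3->C; (5,7):dx=+4,dy=-4->D
  (6,7):dx=+5,dy=-1->D
Step 2: C = 10, D = 11, total pairs = 21.
Step 3: tau = (C - D)/(n(n-1)/2) = (10 - 11)/21 = -0.047619.
Step 4: Exact two-sided p-value (enumerate n! = 5040 permutations of y under H0): p = 1.000000.
Step 5: alpha = 0.1. fail to reject H0.

tau_b = -0.0476 (C=10, D=11), p = 1.000000, fail to reject H0.


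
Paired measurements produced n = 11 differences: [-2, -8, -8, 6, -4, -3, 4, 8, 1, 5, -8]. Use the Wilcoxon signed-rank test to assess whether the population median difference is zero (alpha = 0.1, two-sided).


Step 1: Drop any zero differences (none here) and take |d_i|.
|d| = [2, 8, 8, 6, 4, 3, 4, 8, 1, 5, 8]
Step 2: Midrank |d_i| (ties get averaged ranks).
ranks: |2|->2, |8|->9.5, |8|->9.5, |6|->7, |4|->4.5, |3|->3, |4|->4.5, |8|->9.5, |1|->1, |5|->6, |8|->9.5
Step 3: Attach original signs; sum ranks with positive sign and with negative sign.
W+ = 7 + 4.5 + 9.5 + 1 + 6 = 28
W- = 2 + 9.5 + 9.5 + 4.5 + 3 + 9.5 = 38
(Check: W+ + W- = 66 should equal n(n+1)/2 = 66.)
Step 4: Test statistic W = min(W+, W-) = 28.
Step 5: Ties in |d|, so use the tie-corrected normal approximation.
        E[W] = n(n+1)/4 = 11*12/4 = 33.
        Tie groups: |d|=4 (t=2), |d|=8 (t=4); sum(t^3 - t) = 66.
        Var[W] = n(n+1)(2n+1)/24 - sum(t^3-t)/48 = 3036/24 - 66/48 = 125.125.
        z = (W - E[W]) / sqrt(Var[W]) = (28 - 33) / 11.1859 = -0.4470.
        Two-sided p = 2*Phi(z) = 0.654882.
Step 6: alpha = 0.1. fail to reject H0.

W+ = 28, W- = 38, W = min = 28, p = 0.654882, fail to reject H0.


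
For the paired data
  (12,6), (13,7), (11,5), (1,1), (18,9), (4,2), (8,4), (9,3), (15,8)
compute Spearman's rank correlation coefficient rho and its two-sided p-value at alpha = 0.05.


Step 1: Rank x and y separately (midranks; no ties here).
rank(x): 12->6, 13->7, 11->5, 1->1, 18->9, 4->2, 8->3, 9->4, 15->8
rank(y): 6->6, 7->7, 5->5, 1->1, 9->9, 2->2, 4->4, 3->3, 8->8
Step 2: d_i = R_x(i) - R_y(i); compute d_i^2.
  (6-6)^2=0, (7-7)^2=0, (5-5)^2=0, (1-1)^2=0, (9-9)^2=0, (2-2)^2=0, (3-4)^2=1, (4-3)^2=1, (8-8)^2=0
sum(d^2) = 2.
Step 3: rho = 1 - 6*2 / (9*(9^2 - 1)) = 1 - 12/720 = 0.983333.
Step 4: Under H0, t = rho * sqrt((n-2)/(1-rho^2)) = 14.3096 ~ t(7).
Step 5: Two-sided p-value from the t-distribution with 7 df = 0.000002.
Step 6: alpha = 0.05. reject H0.

rho = 0.9833, p = 0.000002, reject H0 at alpha = 0.05.


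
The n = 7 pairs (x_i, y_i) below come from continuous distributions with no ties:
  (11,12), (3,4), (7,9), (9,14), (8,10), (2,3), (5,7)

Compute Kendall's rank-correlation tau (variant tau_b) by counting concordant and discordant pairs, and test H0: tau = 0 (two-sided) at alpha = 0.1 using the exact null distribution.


Step 1: Enumerate the 21 unordered pairs (i,j) with i<j and classify each by sign(x_j-x_i) * sign(y_j-y_i).
  (1,2):dx=-8,dy=-8->C; (1,3):dx=-4,dy=-3->C; (1,4):dx=-2,dy=+2->D; (1,5):dx=-3,dy=-2->C
  (1,6):dx=-9,dy=-9->C; (1,7):dx=-6,dy=-5->C; (2,3):dx=+4,dy=+5->C; (2,4):dx=+6,dy=+10->C
  (2,5):dx=+5,dy=+6->C; (2,6):dx=-1,dy=-1->C; (2,7):dx=+2,dy=+3->C; (3,4):dx=+2,dy=+5->C
  (3,5):dx=+1,dy=+1->C; (3,6):dx=-5,dy=-6->C; (3,7):dx=-2,dy=-2->C; (4,5):dx=-1,dy=-4->C
  (4,6):dx=-7,dy=-11->C; (4,7):dx=-4,dy=-7->C; (5,6):dx=-6,dy=-7->C; (5,7):dx=-3,dy=-3->C
  (6,7):dx=+3,dy=+4->C
Step 2: C = 20, D = 1, total pairs = 21.
Step 3: tau = (C - D)/(n(n-1)/2) = (20 - 1)/21 = 0.904762.
Step 4: Exact two-sided p-value (enumerate n! = 5040 permutations of y under H0): p = 0.002778.
Step 5: alpha = 0.1. reject H0.

tau_b = 0.9048 (C=20, D=1), p = 0.002778, reject H0.


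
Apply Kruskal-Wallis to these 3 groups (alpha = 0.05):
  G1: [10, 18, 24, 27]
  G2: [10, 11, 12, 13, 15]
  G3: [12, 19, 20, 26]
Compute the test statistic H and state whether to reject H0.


Step 1: Combine all N = 13 observations and assign midranks.
sorted (value, group, rank): (10,G1,1.5), (10,G2,1.5), (11,G2,3), (12,G2,4.5), (12,G3,4.5), (13,G2,6), (15,G2,7), (18,G1,8), (19,G3,9), (20,G3,10), (24,G1,11), (26,G3,12), (27,G1,13)
Step 2: Sum ranks within each group.
R_1 = 33.5 (n_1 = 4)
R_2 = 22 (n_2 = 5)
R_3 = 35.5 (n_3 = 4)
Step 3: H = 12/(N(N+1)) * sum(R_i^2/n_i) - 3(N+1)
     = 12/(13*14) * (33.5^2/4 + 22^2/5 + 35.5^2/4) - 3*14
     = 0.065934 * 692.425 - 42
     = 3.654396.
Step 4: Ties present; correction factor C = 1 - 12/(13^3 - 13) = 0.994505. Corrected H = 3.654396 / 0.994505 = 3.674586.
Step 5: Under H0, H ~ chi^2(2); p-value = 0.159248.
Step 6: alpha = 0.05. fail to reject H0.

H = 3.6746, df = 2, p = 0.159248, fail to reject H0.


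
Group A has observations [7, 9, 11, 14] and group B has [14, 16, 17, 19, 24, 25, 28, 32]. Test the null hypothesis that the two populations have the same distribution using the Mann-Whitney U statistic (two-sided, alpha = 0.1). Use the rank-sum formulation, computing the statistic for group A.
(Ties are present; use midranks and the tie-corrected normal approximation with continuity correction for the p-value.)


Step 1: Combine and sort all 12 observations; assign midranks.
sorted (value, group): (7,X), (9,X), (11,X), (14,X), (14,Y), (16,Y), (17,Y), (19,Y), (24,Y), (25,Y), (28,Y), (32,Y)
ranks: 7->1, 9->2, 11->3, 14->4.5, 14->4.5, 16->6, 17->7, 19->8, 24->9, 25->10, 28->11, 32->12
Step 2: Rank sum for X: R1 = 1 + 2 + 3 + 4.5 = 10.5.
Step 3: U_X = R1 - n1(n1+1)/2 = 10.5 - 4*5/2 = 10.5 - 10 = 0.5.
       U_Y = n1*n2 - U_X = 32 - 0.5 = 31.5.
Step 4: Ties are present, so use the tie-corrected normal approximation (with continuity correction) for the p-value.
Step 5: p-value = 0.010708; compare to alpha = 0.1. reject H0.

U_X = 0.5, p = 0.010708, reject H0 at alpha = 0.1.


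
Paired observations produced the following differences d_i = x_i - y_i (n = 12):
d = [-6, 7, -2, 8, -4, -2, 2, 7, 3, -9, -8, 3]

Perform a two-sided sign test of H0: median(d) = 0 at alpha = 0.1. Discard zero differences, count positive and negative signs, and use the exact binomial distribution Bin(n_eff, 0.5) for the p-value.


Step 1: Discard zero differences. Original n = 12; n_eff = number of nonzero differences = 12.
Nonzero differences (with sign): -6, +7, -2, +8, -4, -2, +2, +7, +3, -9, -8, +3
Step 2: Count signs: positive = 6, negative = 6.
Step 3: Under H0: P(positive) = 0.5, so the number of positives S ~ Bin(12, 0.5).
Step 4: Two-sided exact p-value = sum of Bin(12,0.5) probabilities at or below the observed probability = 1.000000.
Step 5: alpha = 0.1. fail to reject H0.

n_eff = 12, pos = 6, neg = 6, p = 1.000000, fail to reject H0.


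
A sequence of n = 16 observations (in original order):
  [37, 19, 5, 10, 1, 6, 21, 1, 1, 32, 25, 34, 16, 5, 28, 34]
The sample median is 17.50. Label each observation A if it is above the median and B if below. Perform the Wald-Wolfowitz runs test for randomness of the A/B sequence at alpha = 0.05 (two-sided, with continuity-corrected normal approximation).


Step 1: Compute median = 17.50; label A = above, B = below.
Labels in order: AABBBBABBAAABBAA  (n_A = 8, n_B = 8)
Step 2: Count runs R = 7.
Step 3: Under H0 (random ordering), E[R] = 2*n_A*n_B/(n_A+n_B) + 1 = 2*8*8/16 + 1 = 9.0000.
        Var[R] = 2*n_A*n_B*(2*n_A*n_B - n_A - n_B) / ((n_A+n_B)^2 * (n_A+n_B-1)) = 14336/3840 = 3.7333.
        SD[R] = 1.9322.
Step 4: Continuity-corrected z = (R + 0.5 - E[R]) / SD[R] = (7 + 0.5 - 9.0000) / 1.9322 = -0.7763.
Step 5: Two-sided p-value via normal approximation = 2*(1 - Phi(|z|)) = 0.437558.
Step 6: alpha = 0.05. fail to reject H0.

R = 7, z = -0.7763, p = 0.437558, fail to reject H0.


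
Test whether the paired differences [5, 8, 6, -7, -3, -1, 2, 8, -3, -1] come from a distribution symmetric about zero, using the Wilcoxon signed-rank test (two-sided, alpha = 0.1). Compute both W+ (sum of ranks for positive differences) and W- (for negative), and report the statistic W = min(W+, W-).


Step 1: Drop any zero differences (none here) and take |d_i|.
|d| = [5, 8, 6, 7, 3, 1, 2, 8, 3, 1]
Step 2: Midrank |d_i| (ties get averaged ranks).
ranks: |5|->6, |8|->9.5, |6|->7, |7|->8, |3|->4.5, |1|->1.5, |2|->3, |8|->9.5, |3|->4.5, |1|->1.5
Step 3: Attach original signs; sum ranks with positive sign and with negative sign.
W+ = 6 + 9.5 + 7 + 3 + 9.5 = 35
W- = 8 + 4.5 + 1.5 + 4.5 + 1.5 = 20
(Check: W+ + W- = 55 should equal n(n+1)/2 = 55.)
Step 4: Test statistic W = min(W+, W-) = 20.
Step 5: Ties in |d|, so use the tie-corrected normal approximation.
        E[W] = n(n+1)/4 = 10*11/4 = 27.5.
        Tie groups: |d|=1 (t=2), |d|=3 (t=2), |d|=8 (t=2); sum(t^3 - t) = 18.
        Var[W] = n(n+1)(2n+1)/24 - sum(t^3-t)/48 = 2310/24 - 18/48 = 95.875.
        z = (W - E[W]) / sqrt(Var[W]) = (20 - 27.5) / 9.7916 = -0.7660.
        Two-sided p = 2*Phi(z) = 0.443697.
Step 6: alpha = 0.1. fail to reject H0.

W+ = 35, W- = 20, W = min = 20, p = 0.443697, fail to reject H0.


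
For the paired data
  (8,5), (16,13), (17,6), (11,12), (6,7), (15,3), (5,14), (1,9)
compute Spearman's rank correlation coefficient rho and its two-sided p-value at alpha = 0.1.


Step 1: Rank x and y separately (midranks; no ties here).
rank(x): 8->4, 16->7, 17->8, 11->5, 6->3, 15->6, 5->2, 1->1
rank(y): 5->2, 13->7, 6->3, 12->6, 7->4, 3->1, 14->8, 9->5
Step 2: d_i = R_x(i) - R_y(i); compute d_i^2.
  (4-2)^2=4, (7-7)^2=0, (8-3)^2=25, (5-6)^2=1, (3-4)^2=1, (6-1)^2=25, (2-8)^2=36, (1-5)^2=16
sum(d^2) = 108.
Step 3: rho = 1 - 6*108 / (8*(8^2 - 1)) = 1 - 648/504 = -0.285714.
Step 4: Under H0, t = rho * sqrt((n-2)/(1-rho^2)) = -0.7303 ~ t(6).
Step 5: Two-sided p-value from the t-distribution with 6 df = 0.492726.
Step 6: alpha = 0.1. fail to reject H0.

rho = -0.2857, p = 0.492726, fail to reject H0 at alpha = 0.1.


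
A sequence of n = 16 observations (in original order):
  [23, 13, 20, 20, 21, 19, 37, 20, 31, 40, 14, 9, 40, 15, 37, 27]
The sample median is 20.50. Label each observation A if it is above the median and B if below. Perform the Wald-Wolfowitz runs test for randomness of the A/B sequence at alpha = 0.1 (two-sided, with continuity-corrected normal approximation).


Step 1: Compute median = 20.50; label A = above, B = below.
Labels in order: ABBBABABAABBABAA  (n_A = 8, n_B = 8)
Step 2: Count runs R = 11.
Step 3: Under H0 (random ordering), E[R] = 2*n_A*n_B/(n_A+n_B) + 1 = 2*8*8/16 + 1 = 9.0000.
        Var[R] = 2*n_A*n_B*(2*n_A*n_B - n_A - n_B) / ((n_A+n_B)^2 * (n_A+n_B-1)) = 14336/3840 = 3.7333.
        SD[R] = 1.9322.
Step 4: Continuity-corrected z = (R - 0.5 - E[R]) / SD[R] = (11 - 0.5 - 9.0000) / 1.9322 = 0.7763.
Step 5: Two-sided p-value via normal approximation = 2*(1 - Phi(|z|)) = 0.437558.
Step 6: alpha = 0.1. fail to reject H0.

R = 11, z = 0.7763, p = 0.437558, fail to reject H0.


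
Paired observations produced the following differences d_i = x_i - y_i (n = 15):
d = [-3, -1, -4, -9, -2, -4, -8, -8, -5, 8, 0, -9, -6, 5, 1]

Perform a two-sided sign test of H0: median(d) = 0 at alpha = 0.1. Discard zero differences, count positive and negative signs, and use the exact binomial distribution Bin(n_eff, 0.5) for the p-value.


Step 1: Discard zero differences. Original n = 15; n_eff = number of nonzero differences = 14.
Nonzero differences (with sign): -3, -1, -4, -9, -2, -4, -8, -8, -5, +8, -9, -6, +5, +1
Step 2: Count signs: positive = 3, negative = 11.
Step 3: Under H0: P(positive) = 0.5, so the number of positives S ~ Bin(14, 0.5).
Step 4: Two-sided exact p-value = sum of Bin(14,0.5) probabilities at or below the observed probability = 0.057373.
Step 5: alpha = 0.1. reject H0.

n_eff = 14, pos = 3, neg = 11, p = 0.057373, reject H0.


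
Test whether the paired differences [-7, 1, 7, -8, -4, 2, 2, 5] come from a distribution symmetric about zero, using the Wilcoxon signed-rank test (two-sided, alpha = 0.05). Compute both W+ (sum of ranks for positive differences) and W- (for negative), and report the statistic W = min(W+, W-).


Step 1: Drop any zero differences (none here) and take |d_i|.
|d| = [7, 1, 7, 8, 4, 2, 2, 5]
Step 2: Midrank |d_i| (ties get averaged ranks).
ranks: |7|->6.5, |1|->1, |7|->6.5, |8|->8, |4|->4, |2|->2.5, |2|->2.5, |5|->5
Step 3: Attach original signs; sum ranks with positive sign and with negative sign.
W+ = 1 + 6.5 + 2.5 + 2.5 + 5 = 17.5
W- = 6.5 + 8 + 4 = 18.5
(Check: W+ + W- = 36 should equal n(n+1)/2 = 36.)
Step 4: Test statistic W = min(W+, W-) = 17.5.
Step 5: Ties in |d|, so use the tie-corrected normal approximation.
        E[W] = n(n+1)/4 = 8*9/4 = 18.
        Tie groups: |d|=2 (t=2), |d|=7 (t=2); sum(t^3 - t) = 12.
        Var[W] = n(n+1)(2n+1)/24 - sum(t^3-t)/48 = 1224/24 - 12/48 = 50.75.
        z = (W - E[W]) / sqrt(Var[W]) = (17.5 - 18) / 7.1239 = -0.0702.
        Two-sided p = 2*Phi(z) = 0.944045.
Step 6: alpha = 0.05. fail to reject H0.

W+ = 17.5, W- = 18.5, W = min = 17.5, p = 0.944045, fail to reject H0.


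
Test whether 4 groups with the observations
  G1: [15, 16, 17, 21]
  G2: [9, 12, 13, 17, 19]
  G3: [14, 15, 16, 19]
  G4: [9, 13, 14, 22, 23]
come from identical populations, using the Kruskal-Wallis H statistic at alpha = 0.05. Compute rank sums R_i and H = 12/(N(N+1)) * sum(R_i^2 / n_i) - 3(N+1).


Step 1: Combine all N = 18 observations and assign midranks.
sorted (value, group, rank): (9,G2,1.5), (9,G4,1.5), (12,G2,3), (13,G2,4.5), (13,G4,4.5), (14,G3,6.5), (14,G4,6.5), (15,G1,8.5), (15,G3,8.5), (16,G1,10.5), (16,G3,10.5), (17,G1,12.5), (17,G2,12.5), (19,G2,14.5), (19,G3,14.5), (21,G1,16), (22,G4,17), (23,G4,18)
Step 2: Sum ranks within each group.
R_1 = 47.5 (n_1 = 4)
R_2 = 36 (n_2 = 5)
R_3 = 40 (n_3 = 4)
R_4 = 47.5 (n_4 = 5)
Step 3: H = 12/(N(N+1)) * sum(R_i^2/n_i) - 3(N+1)
     = 12/(18*19) * (47.5^2/4 + 36^2/5 + 40^2/4 + 47.5^2/5) - 3*19
     = 0.035088 * 1674.51 - 57
     = 1.754825.
Step 4: Ties present; correction factor C = 1 - 42/(18^3 - 18) = 0.992776. Corrected H = 1.754825 / 0.992776 = 1.767594.
Step 5: Under H0, H ~ chi^2(3); p-value = 0.622012.
Step 6: alpha = 0.05. fail to reject H0.

H = 1.7676, df = 3, p = 0.622012, fail to reject H0.


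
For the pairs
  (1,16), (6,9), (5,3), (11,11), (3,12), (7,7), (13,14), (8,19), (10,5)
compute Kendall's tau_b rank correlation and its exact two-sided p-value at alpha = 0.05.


Step 1: Enumerate the 36 unordered pairs (i,j) with i<j and classify each by sign(x_j-x_i) * sign(y_j-y_i).
  (1,2):dx=+5,dy=-7->D; (1,3):dx=+4,dy=-13->D; (1,4):dx=+10,dy=-5->D; (1,5):dx=+2,dy=-4->D
  (1,6):dx=+6,dy=-9->D; (1,7):dx=+12,dy=-2->D; (1,8):dx=+7,dy=+3->C; (1,9):dx=+9,dy=-11->D
  (2,3):dx=-1,dy=-6->C; (2,4):dx=+5,dy=+2->C; (2,5):dx=-3,dy=+3->D; (2,6):dx=+1,dy=-2->D
  (2,7):dx=+7,dy=+5->C; (2,8):dx=+2,dy=+10->C; (2,9):dx=+4,dy=-4->D; (3,4):dx=+6,dy=+8->C
  (3,5):dx=-2,dy=+9->D; (3,6):dx=+2,dy=+4->C; (3,7):dx=+8,dy=+11->C; (3,8):dx=+3,dy=+16->C
  (3,9):dx=+5,dy=+2->C; (4,5):dx=-8,dy=+1->D; (4,6):dx=-4,dy=-4->C; (4,7):dx=+2,dy=+3->C
  (4,8):dx=-3,dy=+8->D; (4,9):dx=-1,dy=-6->C; (5,6):dx=+4,dy=-5->D; (5,7):dx=+10,dy=+2->C
  (5,8):dx=+5,dy=+7->C; (5,9):dx=+7,dy=-7->D; (6,7):dx=+6,dy=+7->C; (6,8):dx=+1,dy=+12->C
  (6,9):dx=+3,dy=-2->D; (7,8):dx=-5,dy=+5->D; (7,9):dx=-3,dy=-9->C; (8,9):dx=+2,dy=-14->D
Step 2: C = 18, D = 18, total pairs = 36.
Step 3: tau = (C - D)/(n(n-1)/2) = (18 - 18)/36 = 0.000000.
Step 4: Exact two-sided p-value (enumerate n! = 362880 permutations of y under H0): p = 1.000000.
Step 5: alpha = 0.05. fail to reject H0.

tau_b = 0.0000 (C=18, D=18), p = 1.000000, fail to reject H0.


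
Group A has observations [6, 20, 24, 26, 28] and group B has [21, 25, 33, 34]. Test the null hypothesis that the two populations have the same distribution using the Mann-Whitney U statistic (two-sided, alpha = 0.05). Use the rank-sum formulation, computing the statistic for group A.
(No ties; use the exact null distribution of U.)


Step 1: Combine and sort all 9 observations; assign midranks.
sorted (value, group): (6,X), (20,X), (21,Y), (24,X), (25,Y), (26,X), (28,X), (33,Y), (34,Y)
ranks: 6->1, 20->2, 21->3, 24->4, 25->5, 26->6, 28->7, 33->8, 34->9
Step 2: Rank sum for X: R1 = 1 + 2 + 4 + 6 + 7 = 20.
Step 3: U_X = R1 - n1(n1+1)/2 = 20 - 5*6/2 = 20 - 15 = 5.
       U_Y = n1*n2 - U_X = 20 - 5 = 15.
Step 4: No ties, so the exact null distribution of U (based on enumerating the C(9,5) = 126 equally likely rank assignments) gives the two-sided p-value.
Step 5: p-value = 0.285714; compare to alpha = 0.05. fail to reject H0.

U_X = 5, p = 0.285714, fail to reject H0 at alpha = 0.05.


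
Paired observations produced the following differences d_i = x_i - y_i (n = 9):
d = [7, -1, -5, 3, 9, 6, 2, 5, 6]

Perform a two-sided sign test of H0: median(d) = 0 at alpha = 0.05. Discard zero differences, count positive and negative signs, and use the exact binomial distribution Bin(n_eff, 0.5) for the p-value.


Step 1: Discard zero differences. Original n = 9; n_eff = number of nonzero differences = 9.
Nonzero differences (with sign): +7, -1, -5, +3, +9, +6, +2, +5, +6
Step 2: Count signs: positive = 7, negative = 2.
Step 3: Under H0: P(positive) = 0.5, so the number of positives S ~ Bin(9, 0.5).
Step 4: Two-sided exact p-value = sum of Bin(9,0.5) probabilities at or below the observed probability = 0.179688.
Step 5: alpha = 0.05. fail to reject H0.

n_eff = 9, pos = 7, neg = 2, p = 0.179688, fail to reject H0.


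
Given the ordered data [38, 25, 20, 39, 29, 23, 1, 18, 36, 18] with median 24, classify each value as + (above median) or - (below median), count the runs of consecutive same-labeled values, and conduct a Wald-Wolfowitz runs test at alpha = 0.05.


Step 1: Compute median = 24; label A = above, B = below.
Labels in order: AABAABBBAB  (n_A = 5, n_B = 5)
Step 2: Count runs R = 6.
Step 3: Under H0 (random ordering), E[R] = 2*n_A*n_B/(n_A+n_B) + 1 = 2*5*5/10 + 1 = 6.0000.
        Var[R] = 2*n_A*n_B*(2*n_A*n_B - n_A - n_B) / ((n_A+n_B)^2 * (n_A+n_B-1)) = 2000/900 = 2.2222.
        SD[R] = 1.4907.
Step 4: R = E[R], so z = 0 with no continuity correction.
Step 5: Two-sided p-value via normal approximation = 2*(1 - Phi(|z|)) = 1.000000.
Step 6: alpha = 0.05. fail to reject H0.

R = 6, z = 0.0000, p = 1.000000, fail to reject H0.


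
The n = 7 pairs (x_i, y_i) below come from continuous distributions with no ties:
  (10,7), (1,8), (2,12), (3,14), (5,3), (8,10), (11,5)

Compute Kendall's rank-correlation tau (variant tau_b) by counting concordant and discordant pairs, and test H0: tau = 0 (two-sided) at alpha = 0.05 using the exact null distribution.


Step 1: Enumerate the 21 unordered pairs (i,j) with i<j and classify each by sign(x_j-x_i) * sign(y_j-y_i).
  (1,2):dx=-9,dy=+1->D; (1,3):dx=-8,dy=+5->D; (1,4):dx=-7,dy=+7->D; (1,5):dx=-5,dy=-4->C
  (1,6):dx=-2,dy=+3->D; (1,7):dx=+1,dy=-2->D; (2,3):dx=+1,dy=+4->C; (2,4):dx=+2,dy=+6->C
  (2,5):dx=+4,dy=-5->D; (2,6):dx=+7,dy=+2->C; (2,7):dx=+10,dy=-3->D; (3,4):dx=+1,dy=+2->C
  (3,5):dx=+3,dy=-9->D; (3,6):dx=+6,dy=-2->D; (3,7):dx=+9,dy=-7->D; (4,5):dx=+2,dy=-11->D
  (4,6):dx=+5,dy=-4->D; (4,7):dx=+8,dy=-9->D; (5,6):dx=+3,dy=+7->C; (5,7):dx=+6,dy=+2->C
  (6,7):dx=+3,dy=-5->D
Step 2: C = 7, D = 14, total pairs = 21.
Step 3: tau = (C - D)/(n(n-1)/2) = (7 - 14)/21 = -0.333333.
Step 4: Exact two-sided p-value (enumerate n! = 5040 permutations of y under H0): p = 0.381349.
Step 5: alpha = 0.05. fail to reject H0.

tau_b = -0.3333 (C=7, D=14), p = 0.381349, fail to reject H0.


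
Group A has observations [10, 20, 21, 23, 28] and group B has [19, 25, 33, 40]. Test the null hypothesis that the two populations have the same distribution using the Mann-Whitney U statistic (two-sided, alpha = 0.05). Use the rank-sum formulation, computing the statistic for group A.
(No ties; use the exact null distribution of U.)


Step 1: Combine and sort all 9 observations; assign midranks.
sorted (value, group): (10,X), (19,Y), (20,X), (21,X), (23,X), (25,Y), (28,X), (33,Y), (40,Y)
ranks: 10->1, 19->2, 20->3, 21->4, 23->5, 25->6, 28->7, 33->8, 40->9
Step 2: Rank sum for X: R1 = 1 + 3 + 4 + 5 + 7 = 20.
Step 3: U_X = R1 - n1(n1+1)/2 = 20 - 5*6/2 = 20 - 15 = 5.
       U_Y = n1*n2 - U_X = 20 - 5 = 15.
Step 4: No ties, so the exact null distribution of U (based on enumerating the C(9,5) = 126 equally likely rank assignments) gives the two-sided p-value.
Step 5: p-value = 0.285714; compare to alpha = 0.05. fail to reject H0.

U_X = 5, p = 0.285714, fail to reject H0 at alpha = 0.05.


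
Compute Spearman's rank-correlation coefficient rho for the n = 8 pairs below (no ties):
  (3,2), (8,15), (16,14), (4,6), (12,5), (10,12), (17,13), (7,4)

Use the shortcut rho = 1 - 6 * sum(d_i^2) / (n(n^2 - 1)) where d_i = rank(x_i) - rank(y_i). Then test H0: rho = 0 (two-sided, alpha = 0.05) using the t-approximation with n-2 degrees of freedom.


Step 1: Rank x and y separately (midranks; no ties here).
rank(x): 3->1, 8->4, 16->7, 4->2, 12->6, 10->5, 17->8, 7->3
rank(y): 2->1, 15->8, 14->7, 6->4, 5->3, 12->5, 13->6, 4->2
Step 2: d_i = R_x(i) - R_y(i); compute d_i^2.
  (1-1)^2=0, (4-8)^2=16, (7-7)^2=0, (2-4)^2=4, (6-3)^2=9, (5-5)^2=0, (8-6)^2=4, (3-2)^2=1
sum(d^2) = 34.
Step 3: rho = 1 - 6*34 / (8*(8^2 - 1)) = 1 - 204/504 = 0.595238.
Step 4: Under H0, t = rho * sqrt((n-2)/(1-rho^2)) = 1.8145 ~ t(6).
Step 5: Two-sided p-value from the t-distribution with 6 df = 0.119530.
Step 6: alpha = 0.05. fail to reject H0.

rho = 0.5952, p = 0.119530, fail to reject H0 at alpha = 0.05.


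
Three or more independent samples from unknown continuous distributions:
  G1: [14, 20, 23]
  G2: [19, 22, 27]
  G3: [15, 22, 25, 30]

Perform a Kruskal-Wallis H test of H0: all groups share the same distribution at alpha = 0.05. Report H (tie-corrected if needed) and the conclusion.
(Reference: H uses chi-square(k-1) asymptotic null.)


Step 1: Combine all N = 10 observations and assign midranks.
sorted (value, group, rank): (14,G1,1), (15,G3,2), (19,G2,3), (20,G1,4), (22,G2,5.5), (22,G3,5.5), (23,G1,7), (25,G3,8), (27,G2,9), (30,G3,10)
Step 2: Sum ranks within each group.
R_1 = 12 (n_1 = 3)
R_2 = 17.5 (n_2 = 3)
R_3 = 25.5 (n_3 = 4)
Step 3: H = 12/(N(N+1)) * sum(R_i^2/n_i) - 3(N+1)
     = 12/(10*11) * (12^2/3 + 17.5^2/3 + 25.5^2/4) - 3*11
     = 0.109091 * 312.646 - 33
     = 1.106818.
Step 4: Ties present; correction factor C = 1 - 6/(10^3 - 10) = 0.993939. Corrected H = 1.106818 / 0.993939 = 1.113567.
Step 5: Under H0, H ~ chi^2(2); p-value = 0.573049.
Step 6: alpha = 0.05. fail to reject H0.

H = 1.1136, df = 2, p = 0.573049, fail to reject H0.


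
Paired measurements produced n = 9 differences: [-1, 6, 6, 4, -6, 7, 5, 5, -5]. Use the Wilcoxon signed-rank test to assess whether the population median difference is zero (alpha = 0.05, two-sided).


Step 1: Drop any zero differences (none here) and take |d_i|.
|d| = [1, 6, 6, 4, 6, 7, 5, 5, 5]
Step 2: Midrank |d_i| (ties get averaged ranks).
ranks: |1|->1, |6|->7, |6|->7, |4|->2, |6|->7, |7|->9, |5|->4, |5|->4, |5|->4
Step 3: Attach original signs; sum ranks with positive sign and with negative sign.
W+ = 7 + 7 + 2 + 9 + 4 + 4 = 33
W- = 1 + 7 + 4 = 12
(Check: W+ + W- = 45 should equal n(n+1)/2 = 45.)
Step 4: Test statistic W = min(W+, W-) = 12.
Step 5: Ties in |d|, so use the tie-corrected normal approximation.
        E[W] = n(n+1)/4 = 9*10/4 = 22.5.
        Tie groups: |d|=5 (t=3), |d|=6 (t=3); sum(t^3 - t) = 48.
        Var[W] = n(n+1)(2n+1)/24 - sum(t^3-t)/48 = 1710/24 - 48/48 = 70.25.
        z = (W - E[W]) / sqrt(Var[W]) = (12 - 22.5) / 8.3815 = -1.2528.
        Two-sided p = 2*Phi(z) = 0.210295.
Step 6: alpha = 0.05. fail to reject H0.

W+ = 33, W- = 12, W = min = 12, p = 0.210295, fail to reject H0.


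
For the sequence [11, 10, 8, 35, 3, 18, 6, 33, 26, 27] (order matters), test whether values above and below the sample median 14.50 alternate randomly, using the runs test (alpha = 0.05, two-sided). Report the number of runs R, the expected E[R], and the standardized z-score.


Step 1: Compute median = 14.50; label A = above, B = below.
Labels in order: BBBABABAAA  (n_A = 5, n_B = 5)
Step 2: Count runs R = 6.
Step 3: Under H0 (random ordering), E[R] = 2*n_A*n_B/(n_A+n_B) + 1 = 2*5*5/10 + 1 = 6.0000.
        Var[R] = 2*n_A*n_B*(2*n_A*n_B - n_A - n_B) / ((n_A+n_B)^2 * (n_A+n_B-1)) = 2000/900 = 2.2222.
        SD[R] = 1.4907.
Step 4: R = E[R], so z = 0 with no continuity correction.
Step 5: Two-sided p-value via normal approximation = 2*(1 - Phi(|z|)) = 1.000000.
Step 6: alpha = 0.05. fail to reject H0.

R = 6, z = 0.0000, p = 1.000000, fail to reject H0.


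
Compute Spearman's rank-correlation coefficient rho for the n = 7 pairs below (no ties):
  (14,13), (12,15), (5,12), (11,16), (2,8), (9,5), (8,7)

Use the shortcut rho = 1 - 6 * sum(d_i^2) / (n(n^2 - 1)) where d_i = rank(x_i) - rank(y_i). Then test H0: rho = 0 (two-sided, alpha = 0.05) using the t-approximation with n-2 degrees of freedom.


Step 1: Rank x and y separately (midranks; no ties here).
rank(x): 14->7, 12->6, 5->2, 11->5, 2->1, 9->4, 8->3
rank(y): 13->5, 15->6, 12->4, 16->7, 8->3, 5->1, 7->2
Step 2: d_i = R_x(i) - R_y(i); compute d_i^2.
  (7-5)^2=4, (6-6)^2=0, (2-4)^2=4, (5-7)^2=4, (1-3)^2=4, (4-1)^2=9, (3-2)^2=1
sum(d^2) = 26.
Step 3: rho = 1 - 6*26 / (7*(7^2 - 1)) = 1 - 156/336 = 0.535714.
Step 4: Under H0, t = rho * sqrt((n-2)/(1-rho^2)) = 1.4186 ~ t(5).
Step 5: Two-sided p-value from the t-distribution with 5 df = 0.215217.
Step 6: alpha = 0.05. fail to reject H0.

rho = 0.5357, p = 0.215217, fail to reject H0 at alpha = 0.05.


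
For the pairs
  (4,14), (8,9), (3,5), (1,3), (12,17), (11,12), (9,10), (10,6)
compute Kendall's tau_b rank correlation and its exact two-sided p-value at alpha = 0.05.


Step 1: Enumerate the 28 unordered pairs (i,j) with i<j and classify each by sign(x_j-x_i) * sign(y_j-y_i).
  (1,2):dx=+4,dy=-5->D; (1,3):dx=-1,dy=-9->C; (1,4):dx=-3,dy=-11->C; (1,5):dx=+8,dy=+3->C
  (1,6):dx=+7,dy=-2->D; (1,7):dx=+5,dy=-4->D; (1,8):dx=+6,dy=-8->D; (2,3):dx=-5,dy=-4->C
  (2,4):dx=-7,dy=-6->C; (2,5):dx=+4,dy=+8->C; (2,6):dx=+3,dy=+3->C; (2,7):dx=+1,dy=+1->C
  (2,8):dx=+2,dy=-3->D; (3,4):dx=-2,dy=-2->C; (3,5):dx=+9,dy=+12->C; (3,6):dx=+8,dy=+7->C
  (3,7):dx=+6,dy=+5->C; (3,8):dx=+7,dy=+1->C; (4,5):dx=+11,dy=+14->C; (4,6):dx=+10,dy=+9->C
  (4,7):dx=+8,dy=+7->C; (4,8):dx=+9,dy=+3->C; (5,6):dx=-1,dy=-5->C; (5,7):dx=-3,dy=-7->C
  (5,8):dx=-2,dy=-11->C; (6,7):dx=-2,dy=-2->C; (6,8):dx=-1,dy=-6->C; (7,8):dx=+1,dy=-4->D
Step 2: C = 22, D = 6, total pairs = 28.
Step 3: tau = (C - D)/(n(n-1)/2) = (22 - 6)/28 = 0.571429.
Step 4: Exact two-sided p-value (enumerate n! = 40320 permutations of y under H0): p = 0.061012.
Step 5: alpha = 0.05. fail to reject H0.

tau_b = 0.5714 (C=22, D=6), p = 0.061012, fail to reject H0.


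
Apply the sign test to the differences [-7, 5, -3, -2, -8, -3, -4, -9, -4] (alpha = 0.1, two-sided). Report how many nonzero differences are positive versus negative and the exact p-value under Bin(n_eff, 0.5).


Step 1: Discard zero differences. Original n = 9; n_eff = number of nonzero differences = 9.
Nonzero differences (with sign): -7, +5, -3, -2, -8, -3, -4, -9, -4
Step 2: Count signs: positive = 1, negative = 8.
Step 3: Under H0: P(positive) = 0.5, so the number of positives S ~ Bin(9, 0.5).
Step 4: Two-sided exact p-value = sum of Bin(9,0.5) probabilities at or below the observed probability = 0.039062.
Step 5: alpha = 0.1. reject H0.

n_eff = 9, pos = 1, neg = 8, p = 0.039062, reject H0.


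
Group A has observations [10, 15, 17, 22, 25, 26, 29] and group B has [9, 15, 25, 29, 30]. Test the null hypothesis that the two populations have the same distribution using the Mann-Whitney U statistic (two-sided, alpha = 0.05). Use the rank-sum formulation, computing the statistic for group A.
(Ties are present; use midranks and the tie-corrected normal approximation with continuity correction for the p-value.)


Step 1: Combine and sort all 12 observations; assign midranks.
sorted (value, group): (9,Y), (10,X), (15,X), (15,Y), (17,X), (22,X), (25,X), (25,Y), (26,X), (29,X), (29,Y), (30,Y)
ranks: 9->1, 10->2, 15->3.5, 15->3.5, 17->5, 22->6, 25->7.5, 25->7.5, 26->9, 29->10.5, 29->10.5, 30->12
Step 2: Rank sum for X: R1 = 2 + 3.5 + 5 + 6 + 7.5 + 9 + 10.5 = 43.5.
Step 3: U_X = R1 - n1(n1+1)/2 = 43.5 - 7*8/2 = 43.5 - 28 = 15.5.
       U_Y = n1*n2 - U_X = 35 - 15.5 = 19.5.
Step 4: Ties are present, so use the tie-corrected normal approximation (with continuity correction) for the p-value.
Step 5: p-value = 0.806544; compare to alpha = 0.05. fail to reject H0.

U_X = 15.5, p = 0.806544, fail to reject H0 at alpha = 0.05.


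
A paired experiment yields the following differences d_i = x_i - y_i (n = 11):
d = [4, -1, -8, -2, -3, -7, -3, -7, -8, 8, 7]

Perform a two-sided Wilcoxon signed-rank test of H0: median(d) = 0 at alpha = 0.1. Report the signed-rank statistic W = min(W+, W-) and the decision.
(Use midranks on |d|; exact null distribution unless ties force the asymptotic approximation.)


Step 1: Drop any zero differences (none here) and take |d_i|.
|d| = [4, 1, 8, 2, 3, 7, 3, 7, 8, 8, 7]
Step 2: Midrank |d_i| (ties get averaged ranks).
ranks: |4|->5, |1|->1, |8|->10, |2|->2, |3|->3.5, |7|->7, |3|->3.5, |7|->7, |8|->10, |8|->10, |7|->7
Step 3: Attach original signs; sum ranks with positive sign and with negative sign.
W+ = 5 + 10 + 7 = 22
W- = 1 + 10 + 2 + 3.5 + 7 + 3.5 + 7 + 10 = 44
(Check: W+ + W- = 66 should equal n(n+1)/2 = 66.)
Step 4: Test statistic W = min(W+, W-) = 22.
Step 5: Ties in |d|, so use the tie-corrected normal approximation.
        E[W] = n(n+1)/4 = 11*12/4 = 33.
        Tie groups: |d|=3 (t=2), |d|=7 (t=3), |d|=8 (t=3); sum(t^3 - t) = 54.
        Var[W] = n(n+1)(2n+1)/24 - sum(t^3-t)/48 = 3036/24 - 54/48 = 125.375.
        z = (W - E[W]) / sqrt(Var[W]) = (22 - 33) / 11.1971 = -0.9824.
        Two-sided p = 2*Phi(z) = 0.325904.
Step 6: alpha = 0.1. fail to reject H0.

W+ = 22, W- = 44, W = min = 22, p = 0.325904, fail to reject H0.


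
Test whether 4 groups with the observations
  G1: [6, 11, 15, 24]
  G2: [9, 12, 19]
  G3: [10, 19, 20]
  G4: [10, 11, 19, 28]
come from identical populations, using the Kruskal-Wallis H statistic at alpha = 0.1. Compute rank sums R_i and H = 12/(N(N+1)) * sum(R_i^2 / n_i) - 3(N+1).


Step 1: Combine all N = 14 observations and assign midranks.
sorted (value, group, rank): (6,G1,1), (9,G2,2), (10,G3,3.5), (10,G4,3.5), (11,G1,5.5), (11,G4,5.5), (12,G2,7), (15,G1,8), (19,G2,10), (19,G3,10), (19,G4,10), (20,G3,12), (24,G1,13), (28,G4,14)
Step 2: Sum ranks within each group.
R_1 = 27.5 (n_1 = 4)
R_2 = 19 (n_2 = 3)
R_3 = 25.5 (n_3 = 3)
R_4 = 33 (n_4 = 4)
Step 3: H = 12/(N(N+1)) * sum(R_i^2/n_i) - 3(N+1)
     = 12/(14*15) * (27.5^2/4 + 19^2/3 + 25.5^2/3 + 33^2/4) - 3*15
     = 0.057143 * 798.396 - 45
     = 0.622619.
Step 4: Ties present; correction factor C = 1 - 36/(14^3 - 14) = 0.986813. Corrected H = 0.622619 / 0.986813 = 0.630939.
Step 5: Under H0, H ~ chi^2(3); p-value = 0.889314.
Step 6: alpha = 0.1. fail to reject H0.

H = 0.6309, df = 3, p = 0.889314, fail to reject H0.


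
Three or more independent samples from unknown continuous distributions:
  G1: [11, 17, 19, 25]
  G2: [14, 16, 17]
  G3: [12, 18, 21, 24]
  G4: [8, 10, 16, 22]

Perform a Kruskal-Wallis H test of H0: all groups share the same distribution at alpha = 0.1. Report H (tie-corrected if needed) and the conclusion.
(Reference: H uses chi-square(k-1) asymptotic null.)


Step 1: Combine all N = 15 observations and assign midranks.
sorted (value, group, rank): (8,G4,1), (10,G4,2), (11,G1,3), (12,G3,4), (14,G2,5), (16,G2,6.5), (16,G4,6.5), (17,G1,8.5), (17,G2,8.5), (18,G3,10), (19,G1,11), (21,G3,12), (22,G4,13), (24,G3,14), (25,G1,15)
Step 2: Sum ranks within each group.
R_1 = 37.5 (n_1 = 4)
R_2 = 20 (n_2 = 3)
R_3 = 40 (n_3 = 4)
R_4 = 22.5 (n_4 = 4)
Step 3: H = 12/(N(N+1)) * sum(R_i^2/n_i) - 3(N+1)
     = 12/(15*16) * (37.5^2/4 + 20^2/3 + 40^2/4 + 22.5^2/4) - 3*16
     = 0.050000 * 1011.46 - 48
     = 2.572917.
Step 4: Ties present; correction factor C = 1 - 12/(15^3 - 15) = 0.996429. Corrected H = 2.572917 / 0.996429 = 2.582139.
Step 5: Under H0, H ~ chi^2(3); p-value = 0.460629.
Step 6: alpha = 0.1. fail to reject H0.

H = 2.5821, df = 3, p = 0.460629, fail to reject H0.


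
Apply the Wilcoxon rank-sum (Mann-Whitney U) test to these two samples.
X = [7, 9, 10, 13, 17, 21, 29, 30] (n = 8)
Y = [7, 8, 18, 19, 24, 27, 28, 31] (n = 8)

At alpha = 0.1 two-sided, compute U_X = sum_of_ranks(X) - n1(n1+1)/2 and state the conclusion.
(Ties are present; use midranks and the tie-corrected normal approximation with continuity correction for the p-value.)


Step 1: Combine and sort all 16 observations; assign midranks.
sorted (value, group): (7,X), (7,Y), (8,Y), (9,X), (10,X), (13,X), (17,X), (18,Y), (19,Y), (21,X), (24,Y), (27,Y), (28,Y), (29,X), (30,X), (31,Y)
ranks: 7->1.5, 7->1.5, 8->3, 9->4, 10->5, 13->6, 17->7, 18->8, 19->9, 21->10, 24->11, 27->12, 28->13, 29->14, 30->15, 31->16
Step 2: Rank sum for X: R1 = 1.5 + 4 + 5 + 6 + 7 + 10 + 14 + 15 = 62.5.
Step 3: U_X = R1 - n1(n1+1)/2 = 62.5 - 8*9/2 = 62.5 - 36 = 26.5.
       U_Y = n1*n2 - U_X = 64 - 26.5 = 37.5.
Step 4: Ties are present, so use the tie-corrected normal approximation (with continuity correction) for the p-value.
Step 5: p-value = 0.599242; compare to alpha = 0.1. fail to reject H0.

U_X = 26.5, p = 0.599242, fail to reject H0 at alpha = 0.1.


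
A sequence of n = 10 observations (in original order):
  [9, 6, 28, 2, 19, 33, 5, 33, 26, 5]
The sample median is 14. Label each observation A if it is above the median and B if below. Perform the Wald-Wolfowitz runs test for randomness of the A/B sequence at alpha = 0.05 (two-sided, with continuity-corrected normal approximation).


Step 1: Compute median = 14; label A = above, B = below.
Labels in order: BBABAABAAB  (n_A = 5, n_B = 5)
Step 2: Count runs R = 7.
Step 3: Under H0 (random ordering), E[R] = 2*n_A*n_B/(n_A+n_B) + 1 = 2*5*5/10 + 1 = 6.0000.
        Var[R] = 2*n_A*n_B*(2*n_A*n_B - n_A - n_B) / ((n_A+n_B)^2 * (n_A+n_B-1)) = 2000/900 = 2.2222.
        SD[R] = 1.4907.
Step 4: Continuity-corrected z = (R - 0.5 - E[R]) / SD[R] = (7 - 0.5 - 6.0000) / 1.4907 = 0.3354.
Step 5: Two-sided p-value via normal approximation = 2*(1 - Phi(|z|)) = 0.737316.
Step 6: alpha = 0.05. fail to reject H0.

R = 7, z = 0.3354, p = 0.737316, fail to reject H0.


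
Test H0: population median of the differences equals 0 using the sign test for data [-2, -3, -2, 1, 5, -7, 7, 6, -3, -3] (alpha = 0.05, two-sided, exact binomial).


Step 1: Discard zero differences. Original n = 10; n_eff = number of nonzero differences = 10.
Nonzero differences (with sign): -2, -3, -2, +1, +5, -7, +7, +6, -3, -3
Step 2: Count signs: positive = 4, negative = 6.
Step 3: Under H0: P(positive) = 0.5, so the number of positives S ~ Bin(10, 0.5).
Step 4: Two-sided exact p-value = sum of Bin(10,0.5) probabilities at or below the observed probability = 0.753906.
Step 5: alpha = 0.05. fail to reject H0.

n_eff = 10, pos = 4, neg = 6, p = 0.753906, fail to reject H0.


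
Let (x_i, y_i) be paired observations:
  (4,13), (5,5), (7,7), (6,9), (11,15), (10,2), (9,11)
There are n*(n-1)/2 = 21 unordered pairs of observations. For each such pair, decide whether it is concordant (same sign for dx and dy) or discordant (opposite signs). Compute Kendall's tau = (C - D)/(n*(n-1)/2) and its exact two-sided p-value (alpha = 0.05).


Step 1: Enumerate the 21 unordered pairs (i,j) with i<j and classify each by sign(x_j-x_i) * sign(y_j-y_i).
  (1,2):dx=+1,dy=-8->D; (1,3):dx=+3,dy=-6->D; (1,4):dx=+2,dy=-4->D; (1,5):dx=+7,dy=+2->C
  (1,6):dx=+6,dy=-11->D; (1,7):dx=+5,dy=-2->D; (2,3):dx=+2,dy=+2->C; (2,4):dx=+1,dy=+4->C
  (2,5):dx=+6,dy=+10->C; (2,6):dx=+5,dy=-3->D; (2,7):dx=+4,dy=+6->C; (3,4):dx=-1,dy=+2->D
  (3,5):dx=+4,dy=+8->C; (3,6):dx=+3,dy=-5->D; (3,7):dx=+2,dy=+4->C; (4,5):dx=+5,dy=+6->C
  (4,6):dx=+4,dy=-7->D; (4,7):dx=+3,dy=+2->C; (5,6):dx=-1,dy=-13->C; (5,7):dx=-2,dy=-4->C
  (6,7):dx=-1,dy=+9->D
Step 2: C = 11, D = 10, total pairs = 21.
Step 3: tau = (C - D)/(n(n-1)/2) = (11 - 10)/21 = 0.047619.
Step 4: Exact two-sided p-value (enumerate n! = 5040 permutations of y under H0): p = 1.000000.
Step 5: alpha = 0.05. fail to reject H0.

tau_b = 0.0476 (C=11, D=10), p = 1.000000, fail to reject H0.


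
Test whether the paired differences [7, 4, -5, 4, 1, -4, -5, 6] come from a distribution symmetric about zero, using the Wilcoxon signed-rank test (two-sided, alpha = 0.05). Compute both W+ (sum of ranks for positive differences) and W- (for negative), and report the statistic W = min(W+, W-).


Step 1: Drop any zero differences (none here) and take |d_i|.
|d| = [7, 4, 5, 4, 1, 4, 5, 6]
Step 2: Midrank |d_i| (ties get averaged ranks).
ranks: |7|->8, |4|->3, |5|->5.5, |4|->3, |1|->1, |4|->3, |5|->5.5, |6|->7
Step 3: Attach original signs; sum ranks with positive sign and with negative sign.
W+ = 8 + 3 + 3 + 1 + 7 = 22
W- = 5.5 + 3 + 5.5 = 14
(Check: W+ + W- = 36 should equal n(n+1)/2 = 36.)
Step 4: Test statistic W = min(W+, W-) = 14.
Step 5: Ties in |d|, so use the tie-corrected normal approximation.
        E[W] = n(n+1)/4 = 8*9/4 = 18.
        Tie groups: |d|=4 (t=3), |d|=5 (t=2); sum(t^3 - t) = 30.
        Var[W] = n(n+1)(2n+1)/24 - sum(t^3-t)/48 = 1224/24 - 30/48 = 50.375.
        z = (W - E[W]) / sqrt(Var[W]) = (14 - 18) / 7.0975 = -0.5636.
        Two-sided p = 2*Phi(z) = 0.573043.
Step 6: alpha = 0.05. fail to reject H0.

W+ = 22, W- = 14, W = min = 14, p = 0.573043, fail to reject H0.


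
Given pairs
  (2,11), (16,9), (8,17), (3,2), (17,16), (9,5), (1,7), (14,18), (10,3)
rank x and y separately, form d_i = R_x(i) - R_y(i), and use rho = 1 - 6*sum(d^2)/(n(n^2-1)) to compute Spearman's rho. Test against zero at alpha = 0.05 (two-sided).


Step 1: Rank x and y separately (midranks; no ties here).
rank(x): 2->2, 16->8, 8->4, 3->3, 17->9, 9->5, 1->1, 14->7, 10->6
rank(y): 11->6, 9->5, 17->8, 2->1, 16->7, 5->3, 7->4, 18->9, 3->2
Step 2: d_i = R_x(i) - R_y(i); compute d_i^2.
  (2-6)^2=16, (8-5)^2=9, (4-8)^2=16, (3-1)^2=4, (9-7)^2=4, (5-3)^2=4, (1-4)^2=9, (7-9)^2=4, (6-2)^2=16
sum(d^2) = 82.
Step 3: rho = 1 - 6*82 / (9*(9^2 - 1)) = 1 - 492/720 = 0.316667.
Step 4: Under H0, t = rho * sqrt((n-2)/(1-rho^2)) = 0.8833 ~ t(7).
Step 5: Two-sided p-value from the t-distribution with 7 df = 0.406397.
Step 6: alpha = 0.05. fail to reject H0.

rho = 0.3167, p = 0.406397, fail to reject H0 at alpha = 0.05.
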